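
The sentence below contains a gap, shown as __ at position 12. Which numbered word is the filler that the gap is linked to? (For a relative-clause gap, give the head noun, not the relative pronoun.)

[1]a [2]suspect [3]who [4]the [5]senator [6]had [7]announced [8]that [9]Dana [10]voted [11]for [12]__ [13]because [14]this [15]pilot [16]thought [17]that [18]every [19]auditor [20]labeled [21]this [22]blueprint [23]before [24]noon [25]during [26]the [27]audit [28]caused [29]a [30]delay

The gap at 12 is the prepositional object of "voted", inside a relative clause.
The relative pronoun is "who" (word 3); it is bound by the head noun immediately before it.
Its filler is the head noun "suspect", at word 2.

2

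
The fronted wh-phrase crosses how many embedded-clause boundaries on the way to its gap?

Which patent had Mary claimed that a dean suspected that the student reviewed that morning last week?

2

"which patent" is extracted from the object of "reviewed".
Boundaries crossed, outermost first: [that], [that] — 2 in total.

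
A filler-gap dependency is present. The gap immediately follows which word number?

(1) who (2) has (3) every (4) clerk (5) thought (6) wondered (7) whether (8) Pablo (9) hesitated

The displaced element is "who" (word 1).
It is linked across 1 clause boundary (Ø).
It functions as the subject of "wondered", so the gap sits immediately after word 5 ("thought").
Base order: Every clerk has thought that who wondered whether Pablo hesitated.

5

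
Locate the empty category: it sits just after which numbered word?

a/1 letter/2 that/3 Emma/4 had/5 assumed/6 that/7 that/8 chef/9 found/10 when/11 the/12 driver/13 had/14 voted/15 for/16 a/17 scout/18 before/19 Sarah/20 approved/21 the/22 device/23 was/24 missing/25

The displaced element is "a letter" (word 2).
It is linked across 1 clause boundary (that).
It functions as the direct object of "found", so the gap sits immediately after word 10 ("found").
Base order: Emma had assumed that that chef found a letter when the driver had voted for a scout before Sarah approved the device.

10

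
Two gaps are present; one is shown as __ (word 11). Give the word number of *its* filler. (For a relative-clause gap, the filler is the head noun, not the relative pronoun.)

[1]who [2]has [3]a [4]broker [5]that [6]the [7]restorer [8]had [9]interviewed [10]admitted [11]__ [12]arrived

1

The marked gap is the subject of "arrived".
Its filler is the fronted wh-phrase "who", at word 1.
(The other dependency links word 4 to a gap after word 9.)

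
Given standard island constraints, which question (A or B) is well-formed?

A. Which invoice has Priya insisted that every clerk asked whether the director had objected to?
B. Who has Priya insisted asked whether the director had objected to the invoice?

B

In A, the wh-phrase is extracted from inside a wh-island (introduced by "whether"), which blocks movement.
In B, the extraction path crosses only that-complement boundaries, which are transparent.
So B is grammatical.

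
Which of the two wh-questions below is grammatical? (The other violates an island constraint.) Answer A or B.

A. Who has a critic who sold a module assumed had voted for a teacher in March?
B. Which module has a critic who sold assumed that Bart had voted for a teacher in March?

In B, the wh-phrase is extracted from inside a complex-NP island (relative clause) (introduced by "who"), which blocks movement.
In A, the extraction path crosses only that-complement boundaries, which are transparent.
So A is grammatical.

A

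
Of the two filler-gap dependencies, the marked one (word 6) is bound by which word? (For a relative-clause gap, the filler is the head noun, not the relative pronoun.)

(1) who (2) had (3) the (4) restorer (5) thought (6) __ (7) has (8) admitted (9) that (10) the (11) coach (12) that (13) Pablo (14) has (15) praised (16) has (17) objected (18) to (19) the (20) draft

1

The marked gap is the subject of "admitted".
Its filler is the fronted wh-phrase "who", at word 1.
(The other dependency links word 11 to a gap after word 15.)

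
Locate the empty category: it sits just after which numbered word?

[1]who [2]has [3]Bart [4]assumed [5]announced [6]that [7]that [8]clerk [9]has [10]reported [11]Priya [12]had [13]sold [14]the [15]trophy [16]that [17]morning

The displaced element is "who" (word 1).
It is linked across 1 clause boundary (Ø).
It functions as the subject of "announced", so the gap sits immediately after word 4 ("assumed").
Base order: Bart has assumed that who announced that that clerk has reported Priya had sold the trophy that morning.

4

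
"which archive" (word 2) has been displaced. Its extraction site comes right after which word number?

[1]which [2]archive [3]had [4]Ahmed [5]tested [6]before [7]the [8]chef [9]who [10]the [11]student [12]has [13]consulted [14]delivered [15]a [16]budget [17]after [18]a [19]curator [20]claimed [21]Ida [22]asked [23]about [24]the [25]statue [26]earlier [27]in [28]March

The displaced element is "which archive" (word 2).
It functions as the direct object of "tested", so the gap sits immediately after word 5 ("tested").
Base order: Ahmed had tested which archive before the chef who the student has consulted delivered a budget after a curator claimed Ida asked about the statue earlier in March.

5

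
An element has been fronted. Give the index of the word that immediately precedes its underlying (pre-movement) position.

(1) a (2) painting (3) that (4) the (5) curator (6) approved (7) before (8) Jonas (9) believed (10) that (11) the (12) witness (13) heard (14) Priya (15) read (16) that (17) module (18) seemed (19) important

The displaced element is "a painting" (word 2).
It functions as the direct object of "approved", so the gap sits immediately after word 6 ("approved").
Base order: The curator approved a painting before Jonas believed that the witness heard Priya read that module.

6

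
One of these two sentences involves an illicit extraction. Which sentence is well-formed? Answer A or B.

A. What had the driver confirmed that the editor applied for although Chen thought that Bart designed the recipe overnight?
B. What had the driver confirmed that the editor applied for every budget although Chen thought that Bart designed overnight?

In B, the wh-phrase is extracted from inside an adjunct island (introduced by "although"), which blocks movement.
In A, the extraction path crosses only that-complement boundaries, which are transparent.
So A is grammatical.

A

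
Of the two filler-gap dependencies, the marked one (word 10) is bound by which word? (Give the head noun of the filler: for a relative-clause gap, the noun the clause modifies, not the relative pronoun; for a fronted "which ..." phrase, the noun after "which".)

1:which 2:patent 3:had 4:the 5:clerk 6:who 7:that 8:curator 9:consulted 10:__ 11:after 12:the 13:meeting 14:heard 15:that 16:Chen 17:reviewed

5

The marked gap is inside the relative clause, the direct object of "consulted".
Its filler is the head noun "clerk" (via "who"), at word 5.
(The other dependency links word 2 to a gap after word 17.)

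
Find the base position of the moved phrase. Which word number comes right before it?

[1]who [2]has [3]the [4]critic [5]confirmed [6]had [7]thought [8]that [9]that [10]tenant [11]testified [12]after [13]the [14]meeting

5

The displaced element is "who" (word 1).
It is linked across 1 clause boundary (Ø).
It functions as the subject of "thought", so the gap sits immediately after word 5 ("confirmed").
Base order: The critic has confirmed that who had thought that that tenant testified after the meeting.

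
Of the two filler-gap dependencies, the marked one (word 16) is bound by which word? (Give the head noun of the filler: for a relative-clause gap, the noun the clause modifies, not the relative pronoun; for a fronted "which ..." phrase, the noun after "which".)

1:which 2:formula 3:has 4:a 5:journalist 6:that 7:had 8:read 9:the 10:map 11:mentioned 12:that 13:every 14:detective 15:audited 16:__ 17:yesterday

2

The marked gap is the direct object of "audited".
Its filler is the fronted wh-phrase "which formula", at word 2.
(The other dependency links word 5 to a gap after word 6.)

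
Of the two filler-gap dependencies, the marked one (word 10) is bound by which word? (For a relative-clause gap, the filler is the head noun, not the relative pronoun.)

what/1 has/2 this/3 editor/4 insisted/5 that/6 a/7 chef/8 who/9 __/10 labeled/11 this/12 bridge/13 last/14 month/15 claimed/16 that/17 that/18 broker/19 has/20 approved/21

The marked gap is inside the relative clause, the subject of "labeled".
Its filler is the head noun "chef" (via "who"), at word 8.
(The other dependency links word 1 to a gap after word 21.)

8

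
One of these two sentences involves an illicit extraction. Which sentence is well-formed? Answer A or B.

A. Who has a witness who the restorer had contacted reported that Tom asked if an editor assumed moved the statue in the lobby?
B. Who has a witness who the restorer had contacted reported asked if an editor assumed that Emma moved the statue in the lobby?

In A, the wh-phrase is extracted from inside a wh-island (introduced by "if"), which blocks movement.
In B, the extraction path crosses only that-complement boundaries, which are transparent.
So B is grammatical.

B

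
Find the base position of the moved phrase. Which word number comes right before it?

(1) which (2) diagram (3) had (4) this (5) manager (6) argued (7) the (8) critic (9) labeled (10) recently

The displaced element is "which diagram" (word 2).
It is linked across 1 clause boundary (Ø).
It functions as the direct object of "labeled", so the gap sits immediately after word 9 ("labeled").
Base order: This manager had argued the critic labeled which diagram recently.

9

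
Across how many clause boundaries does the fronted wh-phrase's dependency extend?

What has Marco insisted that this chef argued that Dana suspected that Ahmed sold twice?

"what" is extracted from the object of "sold".
Boundaries crossed, outermost first: [that], [that], [that] — 3 in total.

3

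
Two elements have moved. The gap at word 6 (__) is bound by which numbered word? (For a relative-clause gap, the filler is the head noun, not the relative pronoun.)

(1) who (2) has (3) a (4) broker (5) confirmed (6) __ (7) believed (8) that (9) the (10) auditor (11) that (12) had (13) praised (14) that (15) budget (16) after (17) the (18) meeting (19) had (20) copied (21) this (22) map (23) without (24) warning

The marked gap is the subject of "believed".
Its filler is the fronted wh-phrase "who", at word 1.
(The other dependency links word 10 to a gap after word 11.)

1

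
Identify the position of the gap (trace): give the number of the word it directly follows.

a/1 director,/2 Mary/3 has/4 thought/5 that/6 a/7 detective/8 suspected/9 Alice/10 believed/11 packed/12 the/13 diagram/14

The displaced element is "a director" (word 2).
It is linked across 3 clause boundaries (that → Ø → Ø).
It functions as the subject of "packed", so the gap sits immediately after word 11 ("believed").
Base order: Mary has thought that a detective suspected Alice believed that a director packed the diagram.

11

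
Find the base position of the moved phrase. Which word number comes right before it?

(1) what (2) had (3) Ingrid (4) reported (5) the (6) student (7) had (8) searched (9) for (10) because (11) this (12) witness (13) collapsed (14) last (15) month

9

The displaced element is "what" (word 1).
It is linked across 1 clause boundary (Ø).
It functions as the object of the preposition "for" of "searched", so the gap sits immediately after word 9 ("for").
Base order: Ingrid had reported the student had searched for what because this witness collapsed last month.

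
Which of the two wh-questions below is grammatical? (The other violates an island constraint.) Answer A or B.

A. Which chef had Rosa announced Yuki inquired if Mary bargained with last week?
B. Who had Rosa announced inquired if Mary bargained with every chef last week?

B

In A, the wh-phrase is extracted from inside a wh-island (introduced by "if"), which blocks movement.
In B, the extraction path crosses only that-complement boundaries, which are transparent.
So B is grammatical.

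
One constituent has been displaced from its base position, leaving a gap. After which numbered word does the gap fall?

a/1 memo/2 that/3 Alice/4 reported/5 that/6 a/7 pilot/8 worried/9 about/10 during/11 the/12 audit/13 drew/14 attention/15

10

The displaced element is "a memo" (word 2).
It is linked across 1 clause boundary (that).
It functions as the object of the preposition "about" of "worried", so the gap sits immediately after word 10 ("about").
Base order: Alice reported that a pilot worried about a memo during the audit.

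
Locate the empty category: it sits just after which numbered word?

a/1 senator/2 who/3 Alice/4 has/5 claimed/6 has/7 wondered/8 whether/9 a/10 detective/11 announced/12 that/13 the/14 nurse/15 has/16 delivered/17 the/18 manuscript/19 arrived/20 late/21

The displaced element is "a senator" (word 2).
It is linked across 1 clause boundary (Ø).
It functions as the subject of "wondered", so the gap sits immediately after word 6 ("claimed").
Base order: Alice has claimed that a senator has wondered whether a detective announced that the nurse has delivered the manuscript.

6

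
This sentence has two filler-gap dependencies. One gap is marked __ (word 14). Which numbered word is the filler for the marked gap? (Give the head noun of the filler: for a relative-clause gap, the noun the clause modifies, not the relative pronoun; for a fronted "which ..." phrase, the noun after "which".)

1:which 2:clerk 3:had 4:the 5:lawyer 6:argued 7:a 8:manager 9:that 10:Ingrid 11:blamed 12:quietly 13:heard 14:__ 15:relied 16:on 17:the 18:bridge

2

The marked gap is the subject of "relied".
Its filler is the fronted wh-phrase "which clerk", at word 2.
(The other dependency links word 8 to a gap after word 11.)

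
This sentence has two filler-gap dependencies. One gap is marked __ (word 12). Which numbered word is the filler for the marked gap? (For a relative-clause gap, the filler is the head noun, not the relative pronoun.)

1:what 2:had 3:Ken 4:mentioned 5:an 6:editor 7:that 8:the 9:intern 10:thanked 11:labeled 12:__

1

The marked gap is the direct object of "labeled".
Its filler is the fronted wh-phrase "what", at word 1.
(The other dependency links word 6 to a gap after word 10.)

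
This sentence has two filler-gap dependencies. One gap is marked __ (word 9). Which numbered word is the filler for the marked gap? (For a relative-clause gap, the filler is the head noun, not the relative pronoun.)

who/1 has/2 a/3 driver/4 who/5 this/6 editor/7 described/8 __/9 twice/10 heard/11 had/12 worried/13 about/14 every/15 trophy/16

4

The marked gap is inside the relative clause, the direct object of "described".
Its filler is the head noun "driver" (via "who"), at word 4.
(The other dependency links word 1 to a gap after word 11.)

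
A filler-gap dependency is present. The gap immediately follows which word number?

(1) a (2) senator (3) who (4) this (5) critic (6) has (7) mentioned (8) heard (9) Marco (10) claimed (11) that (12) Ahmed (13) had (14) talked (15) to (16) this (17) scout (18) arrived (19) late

7

The displaced element is "a senator" (word 2).
It is linked across 1 clause boundary (Ø).
It functions as the subject of "heard", so the gap sits immediately after word 7 ("mentioned").
Base order: This critic has mentioned that a senator heard Marco claimed that Ahmed had talked to this scout.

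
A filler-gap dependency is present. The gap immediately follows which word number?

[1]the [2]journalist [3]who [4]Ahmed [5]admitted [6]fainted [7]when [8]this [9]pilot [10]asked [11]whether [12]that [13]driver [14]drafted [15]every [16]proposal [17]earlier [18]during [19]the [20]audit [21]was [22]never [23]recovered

5

The displaced element is "the journalist" (word 2).
It is linked across 1 clause boundary (Ø).
It functions as the subject of "fainted", so the gap sits immediately after word 5 ("admitted").
Base order: Ahmed admitted that the journalist fainted when this pilot asked whether that driver drafted every proposal earlier during the audit.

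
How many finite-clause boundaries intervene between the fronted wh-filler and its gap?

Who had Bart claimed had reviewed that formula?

"who" is extracted from the subject of "reviewed".
Boundaries crossed, outermost first: [Ø] — 1 in total.

1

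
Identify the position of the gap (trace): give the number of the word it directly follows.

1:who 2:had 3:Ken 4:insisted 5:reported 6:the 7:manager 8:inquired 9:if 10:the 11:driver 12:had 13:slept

The displaced element is "who" (word 1).
It is linked across 1 clause boundary (Ø).
It functions as the subject of "reported", so the gap sits immediately after word 4 ("insisted").
Base order: Ken had insisted that who reported the manager inquired if the driver had slept.

4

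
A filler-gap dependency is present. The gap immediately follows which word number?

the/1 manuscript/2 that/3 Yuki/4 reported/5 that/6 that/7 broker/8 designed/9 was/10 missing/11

The displaced element is "the manuscript" (word 2).
It is linked across 1 clause boundary (that).
It functions as the direct object of "designed", so the gap sits immediately after word 9 ("designed").
Base order: Yuki reported that that broker designed the manuscript.

9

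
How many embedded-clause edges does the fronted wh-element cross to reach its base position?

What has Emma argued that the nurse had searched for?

1

"what" is extracted from the PP object of "searched".
Boundaries crossed, outermost first: [that] — 1 in total.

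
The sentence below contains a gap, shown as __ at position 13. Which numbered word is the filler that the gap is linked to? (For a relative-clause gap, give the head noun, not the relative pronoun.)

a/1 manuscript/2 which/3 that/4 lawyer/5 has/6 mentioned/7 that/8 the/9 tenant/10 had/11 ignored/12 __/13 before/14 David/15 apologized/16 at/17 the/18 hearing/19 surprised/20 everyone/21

The gap at 13 is the object of "ignored", inside a relative clause.
The relative pronoun is "which" (word 3); it is bound by the head noun immediately before it.
Its filler is the head noun "manuscript", at word 2.

2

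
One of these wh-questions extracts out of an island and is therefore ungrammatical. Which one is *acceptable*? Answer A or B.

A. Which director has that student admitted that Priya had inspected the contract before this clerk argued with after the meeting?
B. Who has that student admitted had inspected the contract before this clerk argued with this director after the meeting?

In A, the wh-phrase is extracted from inside an adjunct island (introduced by "before"), which blocks movement.
In B, the extraction path crosses only that-complement boundaries, which are transparent.
So B is grammatical.

B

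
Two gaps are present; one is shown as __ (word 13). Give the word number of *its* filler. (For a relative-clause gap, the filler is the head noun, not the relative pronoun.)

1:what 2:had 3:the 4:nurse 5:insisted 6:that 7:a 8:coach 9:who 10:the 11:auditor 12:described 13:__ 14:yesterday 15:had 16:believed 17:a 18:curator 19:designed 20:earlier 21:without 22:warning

8

The marked gap is inside the relative clause, the direct object of "described".
Its filler is the head noun "coach" (via "who"), at word 8.
(The other dependency links word 1 to a gap after word 19.)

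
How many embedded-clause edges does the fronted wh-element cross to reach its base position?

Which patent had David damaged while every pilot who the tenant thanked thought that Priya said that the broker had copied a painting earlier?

0

"which patent" originates inside the matrix clause — no clause boundary is crossed.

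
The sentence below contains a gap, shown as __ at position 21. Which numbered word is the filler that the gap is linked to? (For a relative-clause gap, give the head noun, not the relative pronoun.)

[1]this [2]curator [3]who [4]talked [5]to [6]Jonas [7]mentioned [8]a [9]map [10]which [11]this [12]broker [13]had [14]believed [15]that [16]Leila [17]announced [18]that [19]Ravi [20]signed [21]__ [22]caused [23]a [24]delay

The gap at 21 is the object of "signed", inside a relative clause.
The relative pronoun is "which" (word 10); it is bound by the head noun immediately before it.
Its filler is the head noun "map", at word 9.

9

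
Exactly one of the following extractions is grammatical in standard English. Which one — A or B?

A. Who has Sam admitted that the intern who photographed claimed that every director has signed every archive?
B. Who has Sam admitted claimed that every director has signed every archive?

In A, the wh-phrase is extracted from inside a complex-NP island (relative clause) (introduced by "who"), which blocks movement.
In B, the extraction path crosses only that-complement boundaries, which are transparent.
So B is grammatical.

B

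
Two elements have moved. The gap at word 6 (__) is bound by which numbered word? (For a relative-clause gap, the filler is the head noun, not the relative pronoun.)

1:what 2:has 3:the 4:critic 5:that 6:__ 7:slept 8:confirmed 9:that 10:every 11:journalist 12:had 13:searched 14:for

The marked gap is inside the relative clause, the subject of "slept".
Its filler is the head noun "critic" (via "that"), at word 4.
(The other dependency links word 1 to a gap after word 14.)

4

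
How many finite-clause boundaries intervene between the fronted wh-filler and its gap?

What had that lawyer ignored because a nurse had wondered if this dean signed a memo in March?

0

"what" originates inside the matrix clause — no clause boundary is crossed.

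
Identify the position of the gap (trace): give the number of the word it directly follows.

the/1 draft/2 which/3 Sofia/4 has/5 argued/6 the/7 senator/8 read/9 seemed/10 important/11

The displaced element is "the draft" (word 2).
It is linked across 1 clause boundary (Ø).
It functions as the direct object of "read", so the gap sits immediately after word 9 ("read").
Base order: Sofia has argued the senator read the draft.

9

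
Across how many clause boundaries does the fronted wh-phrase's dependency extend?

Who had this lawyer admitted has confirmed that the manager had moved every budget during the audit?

"who" is extracted from the subject of "confirmed".
Boundaries crossed, outermost first: [Ø] — 1 in total.

1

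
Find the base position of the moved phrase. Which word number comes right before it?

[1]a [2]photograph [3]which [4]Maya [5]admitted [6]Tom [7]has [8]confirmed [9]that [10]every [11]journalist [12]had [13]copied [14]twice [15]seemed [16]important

13

The displaced element is "a photograph" (word 2).
It is linked across 2 clause boundaries (Ø → that).
It functions as the direct object of "copied", so the gap sits immediately after word 13 ("copied").
Base order: Maya admitted Tom has confirmed that every journalist had copied a photograph twice.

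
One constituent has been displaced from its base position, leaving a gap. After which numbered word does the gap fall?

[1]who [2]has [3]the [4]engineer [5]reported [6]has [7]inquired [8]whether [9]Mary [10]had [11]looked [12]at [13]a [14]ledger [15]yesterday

5

The displaced element is "who" (word 1).
It is linked across 1 clause boundary (Ø).
It functions as the subject of "inquired", so the gap sits immediately after word 5 ("reported").
Base order: The engineer has reported who has inquired whether Mary had looked at a ledger yesterday.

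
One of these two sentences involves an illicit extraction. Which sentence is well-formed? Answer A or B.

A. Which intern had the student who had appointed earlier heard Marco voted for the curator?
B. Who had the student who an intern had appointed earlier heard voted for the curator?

In A, the wh-phrase is extracted from inside a complex-NP island (relative clause) (introduced by "who"), which blocks movement.
In B, the extraction path crosses only that-complement boundaries, which are transparent.
So B is grammatical.

B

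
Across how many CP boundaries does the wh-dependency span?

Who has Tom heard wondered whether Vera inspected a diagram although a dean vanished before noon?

"who" is extracted from the subject of "wondered".
Boundaries crossed, outermost first: [Ø] — 1 in total.

1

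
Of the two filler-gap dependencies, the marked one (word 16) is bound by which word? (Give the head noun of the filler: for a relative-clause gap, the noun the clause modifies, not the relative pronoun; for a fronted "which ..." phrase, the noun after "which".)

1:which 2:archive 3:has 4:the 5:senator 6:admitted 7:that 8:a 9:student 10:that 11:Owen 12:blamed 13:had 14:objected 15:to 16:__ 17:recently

The marked gap is the object of the preposition "to" of "objected".
Its filler is the fronted wh-phrase "which archive", at word 2.
(The other dependency links word 9 to a gap after word 12.)

2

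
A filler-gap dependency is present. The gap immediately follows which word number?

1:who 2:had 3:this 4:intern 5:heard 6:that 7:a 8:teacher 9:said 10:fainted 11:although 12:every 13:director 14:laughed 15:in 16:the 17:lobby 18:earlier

The displaced element is "who" (word 1).
It is linked across 2 clause boundaries (that → Ø).
It functions as the subject of "fainted", so the gap sits immediately after word 9 ("said").
Base order: This intern had heard that a teacher said that who fainted although every director laughed in the lobby earlier.

9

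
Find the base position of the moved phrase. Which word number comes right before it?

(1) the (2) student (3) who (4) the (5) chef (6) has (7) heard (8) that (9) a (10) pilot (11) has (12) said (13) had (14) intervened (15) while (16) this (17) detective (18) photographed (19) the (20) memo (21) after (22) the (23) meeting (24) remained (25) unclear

The displaced element is "the student" (word 2).
It is linked across 2 clause boundaries (that → Ø).
It functions as the subject of "intervened", so the gap sits immediately after word 12 ("said").
Base order: The chef has heard that a pilot has said that the student had intervened while this detective photographed the memo after the meeting.

12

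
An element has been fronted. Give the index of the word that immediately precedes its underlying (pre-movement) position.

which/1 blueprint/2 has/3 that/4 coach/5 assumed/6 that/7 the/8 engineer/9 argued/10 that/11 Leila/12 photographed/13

The displaced element is "which blueprint" (word 2).
It is linked across 2 clause boundaries (that → that).
It functions as the direct object of "photographed", so the gap sits immediately after word 13 ("photographed").
Base order: That coach has assumed that the engineer argued that Leila photographed which blueprint.

13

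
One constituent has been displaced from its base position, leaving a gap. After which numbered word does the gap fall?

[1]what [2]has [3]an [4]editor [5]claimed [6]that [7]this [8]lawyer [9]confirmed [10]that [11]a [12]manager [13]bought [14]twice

The displaced element is "what" (word 1).
It is linked across 2 clause boundaries (that → that).
It functions as the direct object of "bought", so the gap sits immediately after word 13 ("bought").
Base order: An editor has claimed that this lawyer confirmed that a manager bought what twice.

13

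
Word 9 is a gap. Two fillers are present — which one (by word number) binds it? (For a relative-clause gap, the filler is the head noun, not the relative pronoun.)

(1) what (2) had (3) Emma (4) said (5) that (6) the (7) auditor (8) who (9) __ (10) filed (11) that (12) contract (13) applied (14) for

The marked gap is inside the relative clause, the subject of "filed".
Its filler is the head noun "auditor" (via "who"), at word 7.
(The other dependency links word 1 to a gap after word 14.)

7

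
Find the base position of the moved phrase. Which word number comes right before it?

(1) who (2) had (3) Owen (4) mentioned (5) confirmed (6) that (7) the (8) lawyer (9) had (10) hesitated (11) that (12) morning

4

The displaced element is "who" (word 1).
It is linked across 1 clause boundary (Ø).
It functions as the subject of "confirmed", so the gap sits immediately after word 4 ("mentioned").
Base order: Owen had mentioned that who confirmed that the lawyer had hesitated that morning.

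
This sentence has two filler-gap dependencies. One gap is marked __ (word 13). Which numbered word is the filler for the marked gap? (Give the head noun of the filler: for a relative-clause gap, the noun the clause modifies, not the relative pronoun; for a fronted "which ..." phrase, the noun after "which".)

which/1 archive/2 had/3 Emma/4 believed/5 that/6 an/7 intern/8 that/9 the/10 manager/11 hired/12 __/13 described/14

The marked gap is inside the relative clause, the direct object of "hired".
Its filler is the head noun "intern" (via "that"), at word 8.
(The other dependency links word 2 to a gap after word 14.)

8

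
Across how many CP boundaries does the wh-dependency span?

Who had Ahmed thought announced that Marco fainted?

"who" is extracted from the subject of "announced".
Boundaries crossed, outermost first: [Ø] — 1 in total.

1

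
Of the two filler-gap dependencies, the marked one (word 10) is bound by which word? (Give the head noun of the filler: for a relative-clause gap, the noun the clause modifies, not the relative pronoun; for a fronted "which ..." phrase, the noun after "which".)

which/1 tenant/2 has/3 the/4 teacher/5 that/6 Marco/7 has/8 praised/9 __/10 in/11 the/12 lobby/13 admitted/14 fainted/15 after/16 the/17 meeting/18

The marked gap is inside the relative clause, the direct object of "praised".
Its filler is the head noun "teacher" (via "that"), at word 5.
(The other dependency links word 2 to a gap after word 14.)

5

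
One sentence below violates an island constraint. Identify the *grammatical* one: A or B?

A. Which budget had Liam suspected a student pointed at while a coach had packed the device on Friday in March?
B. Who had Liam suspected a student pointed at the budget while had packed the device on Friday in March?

In B, the wh-phrase is extracted from inside an adjunct island (introduced by "while"), which blocks movement.
In A, the extraction path crosses only that-complement boundaries, which are transparent.
So A is grammatical.

A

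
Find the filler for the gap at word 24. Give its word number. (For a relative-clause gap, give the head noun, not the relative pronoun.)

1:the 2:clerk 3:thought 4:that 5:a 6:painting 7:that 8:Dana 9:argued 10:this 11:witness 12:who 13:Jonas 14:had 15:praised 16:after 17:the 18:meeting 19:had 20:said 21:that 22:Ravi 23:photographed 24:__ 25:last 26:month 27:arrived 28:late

The gap at 24 is the object of "photographed", inside a relative clause.
The relative pronoun is "that" (word 7); it is bound by the head noun immediately before it.
Its filler is the head noun "painting", at word 6.

6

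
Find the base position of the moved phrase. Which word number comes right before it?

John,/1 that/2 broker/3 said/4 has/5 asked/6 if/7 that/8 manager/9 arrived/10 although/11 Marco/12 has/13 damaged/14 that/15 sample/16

The displaced element is "John" (word 1).
It is linked across 1 clause boundary (Ø).
It functions as the subject of "asked", so the gap sits immediately after word 4 ("said").
Base order: That broker said that John has asked if that manager arrived although Marco has damaged that sample.

4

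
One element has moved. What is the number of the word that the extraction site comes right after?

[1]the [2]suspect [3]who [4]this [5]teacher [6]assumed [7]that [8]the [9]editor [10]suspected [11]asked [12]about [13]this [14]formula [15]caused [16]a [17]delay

The displaced element is "the suspect" (word 2).
It is linked across 2 clause boundaries (that → Ø).
It functions as the subject of "asked", so the gap sits immediately after word 10 ("suspected").
Base order: This teacher assumed that the editor suspected that the suspect asked about this formula.

10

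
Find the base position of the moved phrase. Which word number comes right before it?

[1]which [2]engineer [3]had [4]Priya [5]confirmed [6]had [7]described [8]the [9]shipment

The displaced element is "which engineer" (word 2).
It is linked across 1 clause boundary (Ø).
It functions as the subject of "described", so the gap sits immediately after word 5 ("confirmed").
Base order: Priya had confirmed that which engineer had described the shipment.

5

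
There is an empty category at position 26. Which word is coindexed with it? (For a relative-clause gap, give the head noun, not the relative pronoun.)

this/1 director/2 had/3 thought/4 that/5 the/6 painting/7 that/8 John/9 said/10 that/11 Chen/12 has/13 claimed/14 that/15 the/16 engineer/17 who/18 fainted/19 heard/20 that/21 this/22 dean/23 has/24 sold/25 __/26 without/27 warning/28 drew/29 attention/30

7

The gap at 26 is the object of "sold", inside a relative clause.
The relative pronoun is "that" (word 8); it is bound by the head noun immediately before it.
Its filler is the head noun "painting", at word 7.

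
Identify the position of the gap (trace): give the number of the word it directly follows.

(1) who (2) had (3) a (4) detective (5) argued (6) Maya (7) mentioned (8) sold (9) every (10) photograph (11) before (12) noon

The displaced element is "who" (word 1).
It is linked across 2 clause boundaries (Ø → Ø).
It functions as the subject of "sold", so the gap sits immediately after word 7 ("mentioned").
Base order: A detective had argued Maya mentioned that who sold every photograph before noon.

7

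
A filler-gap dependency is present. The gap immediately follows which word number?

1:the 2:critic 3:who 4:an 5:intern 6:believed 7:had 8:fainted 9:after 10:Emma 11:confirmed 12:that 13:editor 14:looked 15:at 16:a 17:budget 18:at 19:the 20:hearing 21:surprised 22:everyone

6

The displaced element is "the critic" (word 2).
It is linked across 1 clause boundary (Ø).
It functions as the subject of "fainted", so the gap sits immediately after word 6 ("believed").
Base order: An intern believed the critic had fainted after Emma confirmed that editor looked at a budget at the hearing.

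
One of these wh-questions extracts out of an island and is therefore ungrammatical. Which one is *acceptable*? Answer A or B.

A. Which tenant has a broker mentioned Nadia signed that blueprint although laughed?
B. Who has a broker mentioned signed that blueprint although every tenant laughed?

In A, the wh-phrase is extracted from inside an adjunct island (introduced by "although"), which blocks movement.
In B, the extraction path crosses only that-complement boundaries, which are transparent.
So B is grammatical.

B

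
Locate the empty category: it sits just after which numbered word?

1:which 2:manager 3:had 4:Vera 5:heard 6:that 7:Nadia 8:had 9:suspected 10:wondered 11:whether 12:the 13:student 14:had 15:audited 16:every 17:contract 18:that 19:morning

9

The displaced element is "which manager" (word 2).
It is linked across 2 clause boundaries (that → Ø).
It functions as the subject of "wondered", so the gap sits immediately after word 9 ("suspected").
Base order: Vera had heard that Nadia had suspected which manager wondered whether the student had audited every contract that morning.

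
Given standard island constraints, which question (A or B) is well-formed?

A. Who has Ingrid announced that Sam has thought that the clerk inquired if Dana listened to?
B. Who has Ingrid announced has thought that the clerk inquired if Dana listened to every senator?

B

In A, the wh-phrase is extracted from inside a wh-island (introduced by "if"), which blocks movement.
In B, the extraction path crosses only that-complement boundaries, which are transparent.
So B is grammatical.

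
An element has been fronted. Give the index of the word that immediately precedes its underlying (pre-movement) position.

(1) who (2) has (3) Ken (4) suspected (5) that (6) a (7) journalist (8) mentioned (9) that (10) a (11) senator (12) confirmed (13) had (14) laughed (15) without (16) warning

The displaced element is "who" (word 1).
It is linked across 3 clause boundaries (that → that → Ø).
It functions as the subject of "laughed", so the gap sits immediately after word 12 ("confirmed").
Base order: Ken has suspected that a journalist mentioned that a senator confirmed that who had laughed without warning.

12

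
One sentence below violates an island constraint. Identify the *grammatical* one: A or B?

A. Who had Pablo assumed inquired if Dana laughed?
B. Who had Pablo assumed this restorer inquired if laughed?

In B, the wh-phrase is extracted from inside a wh-island (introduced by "if"), which blocks movement.
In A, the extraction path crosses only that-complement boundaries, which are transparent.
So A is grammatical.

A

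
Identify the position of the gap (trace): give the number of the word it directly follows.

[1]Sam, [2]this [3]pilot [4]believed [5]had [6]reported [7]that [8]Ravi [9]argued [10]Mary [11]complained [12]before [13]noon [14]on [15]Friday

4

The displaced element is "Sam" (word 1).
It is linked across 1 clause boundary (Ø).
It functions as the subject of "reported", so the gap sits immediately after word 4 ("believed").
Base order: This pilot believed that Sam had reported that Ravi argued Mary complained before noon on Friday.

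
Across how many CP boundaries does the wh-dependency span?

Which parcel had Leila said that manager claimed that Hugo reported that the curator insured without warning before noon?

"which parcel" is extracted from the object of "insured".
Boundaries crossed, outermost first: [Ø], [that], [that] — 3 in total.

3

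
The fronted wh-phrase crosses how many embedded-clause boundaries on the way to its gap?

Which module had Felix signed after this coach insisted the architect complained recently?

"which module" originates inside the matrix clause — no clause boundary is crossed.

0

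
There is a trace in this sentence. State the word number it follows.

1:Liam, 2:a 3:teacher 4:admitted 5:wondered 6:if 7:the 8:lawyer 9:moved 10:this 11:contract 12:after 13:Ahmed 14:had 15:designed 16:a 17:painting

4

The displaced element is "Liam" (word 1).
It is linked across 1 clause boundary (Ø).
It functions as the subject of "wondered", so the gap sits immediately after word 4 ("admitted").
Base order: A teacher admitted Liam wondered if the lawyer moved this contract after Ahmed had designed a painting.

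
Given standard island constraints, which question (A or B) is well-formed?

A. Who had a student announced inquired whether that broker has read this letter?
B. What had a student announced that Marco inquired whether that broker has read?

In B, the wh-phrase is extracted from inside a wh-island (introduced by "whether"), which blocks movement.
In A, the extraction path crosses only that-complement boundaries, which are transparent.
So A is grammatical.

A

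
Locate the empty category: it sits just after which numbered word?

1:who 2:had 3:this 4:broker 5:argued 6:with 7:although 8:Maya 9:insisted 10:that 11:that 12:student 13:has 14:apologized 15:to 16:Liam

6

The displaced element is "who" (word 1).
It functions as the object of the preposition "with" of "argued", so the gap sits immediately after word 6 ("with").
Base order: This broker had argued with who although Maya insisted that that student has apologized to Liam.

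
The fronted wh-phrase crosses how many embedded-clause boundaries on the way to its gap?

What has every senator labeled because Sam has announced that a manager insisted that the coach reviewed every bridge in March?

0

"what" originates inside the matrix clause — no clause boundary is crossed.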